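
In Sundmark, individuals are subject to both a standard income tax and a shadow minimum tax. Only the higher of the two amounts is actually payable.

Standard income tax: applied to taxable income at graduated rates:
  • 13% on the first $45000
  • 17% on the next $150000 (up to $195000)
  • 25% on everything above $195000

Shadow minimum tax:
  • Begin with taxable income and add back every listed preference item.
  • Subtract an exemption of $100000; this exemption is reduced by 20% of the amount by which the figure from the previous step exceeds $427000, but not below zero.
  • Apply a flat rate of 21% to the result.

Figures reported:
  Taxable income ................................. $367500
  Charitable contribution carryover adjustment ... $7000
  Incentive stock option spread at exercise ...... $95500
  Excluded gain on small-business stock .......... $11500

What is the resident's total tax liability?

Shadow minimum tax:
  Adjusted income: $367500 + $7000 + $95500 + $11500 = $481500
  Exemption: $100000 − 20% × ($481500 − $427000) = $100000 − $10900 = $89100
  Base: $481500 − $89100 = $392400
  $392400 × 21% = $82404

Standard income tax:
  $45000 × 13% = $5850
  $150000 × 17% = $25500
  $172500 × 25% = $43125
  → $74475

$82404 > $74475, so the shadow minimum tax is the binding amount.

$82404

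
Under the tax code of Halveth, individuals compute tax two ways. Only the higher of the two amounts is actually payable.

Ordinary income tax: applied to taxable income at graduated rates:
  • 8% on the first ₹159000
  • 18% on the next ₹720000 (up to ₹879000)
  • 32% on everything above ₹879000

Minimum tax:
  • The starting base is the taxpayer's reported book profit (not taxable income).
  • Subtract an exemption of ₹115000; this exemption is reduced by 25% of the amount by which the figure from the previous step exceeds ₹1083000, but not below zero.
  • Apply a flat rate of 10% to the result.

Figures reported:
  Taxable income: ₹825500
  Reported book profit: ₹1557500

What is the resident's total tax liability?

Minimum tax:
  Base (reported book profit): ₹1557500
  Exemption: 25% × (₹1557500 − ₹1083000) = ₹118625 ≥ ₹115000, so the exemption is fully phased out
  Base: ₹1557500 − ₹0 = ₹1557500
  ₹1557500 × 10% = ₹155750

Ordinary income tax:
  ₹159000 × 8% = ₹12720
  ₹666500 × 18% = ₹119970
  → ₹132690

₹155750 > ₹132690, so the minimum tax is the binding amount.

₹155750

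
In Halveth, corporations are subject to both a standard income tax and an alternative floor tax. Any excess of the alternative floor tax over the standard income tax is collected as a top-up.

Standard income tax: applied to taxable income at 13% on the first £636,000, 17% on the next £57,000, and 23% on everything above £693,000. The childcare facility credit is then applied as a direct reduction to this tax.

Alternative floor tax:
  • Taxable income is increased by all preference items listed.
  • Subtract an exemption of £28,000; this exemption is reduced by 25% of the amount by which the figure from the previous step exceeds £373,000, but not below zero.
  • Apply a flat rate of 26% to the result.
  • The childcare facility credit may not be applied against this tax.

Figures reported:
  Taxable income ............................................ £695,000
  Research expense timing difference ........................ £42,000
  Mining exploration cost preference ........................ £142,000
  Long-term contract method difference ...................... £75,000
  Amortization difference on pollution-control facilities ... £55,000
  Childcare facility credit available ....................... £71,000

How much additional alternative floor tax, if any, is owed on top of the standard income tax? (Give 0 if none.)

£240,510

Alternative floor tax:
  Adjusted income: £695,000 + £42,000 + £142,000 + £75,000 + £55,000 = £1,009,000
  Exemption: 25% × (£1,009,000 − £373,000) = £159,000 ≥ £28,000, so the exemption is fully phased out
  Base: £1,009,000 − £0 = £1,009,000
  £1,009,000 × 26% = £262,340

Standard income tax:
  £636,000 × 13% = £82,680
  £57,000 × 17% = £9,690
  £2,000 × 23% = £460
  → £92,830
  Less childcare facility credit £71,000 → £21,830

Excess of alternative floor tax over standard income tax: £262,340 − £21,830 = £240,510.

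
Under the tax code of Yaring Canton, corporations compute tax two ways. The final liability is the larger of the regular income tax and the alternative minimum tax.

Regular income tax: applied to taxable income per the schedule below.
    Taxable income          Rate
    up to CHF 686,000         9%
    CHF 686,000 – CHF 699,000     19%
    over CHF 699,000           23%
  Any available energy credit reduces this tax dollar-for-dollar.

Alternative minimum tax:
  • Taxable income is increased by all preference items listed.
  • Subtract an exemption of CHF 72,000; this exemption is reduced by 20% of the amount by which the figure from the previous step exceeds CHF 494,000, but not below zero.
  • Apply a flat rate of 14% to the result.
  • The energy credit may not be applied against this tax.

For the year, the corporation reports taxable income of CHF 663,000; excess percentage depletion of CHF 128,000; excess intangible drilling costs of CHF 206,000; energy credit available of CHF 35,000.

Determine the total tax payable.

Alternative minimum tax:
  Adjusted income: CHF 663,000 + CHF 128,000 + CHF 206,000 = CHF 997,000
  Exemption: 20% × (CHF 997,000 − CHF 494,000) = CHF 100,600 ≥ CHF 72,000, so the exemption is fully phased out
  Base: CHF 997,000 − CHF 0 = CHF 997,000
  CHF 997,000 × 14% = CHF 139,580

Regular income tax:
  CHF 663,000 × 9% = CHF 59,670
  Less energy credit CHF 35,000 → CHF 24,670

CHF 139,580 > CHF 24,670, so the alternative minimum tax is the binding amount.

CHF 139,580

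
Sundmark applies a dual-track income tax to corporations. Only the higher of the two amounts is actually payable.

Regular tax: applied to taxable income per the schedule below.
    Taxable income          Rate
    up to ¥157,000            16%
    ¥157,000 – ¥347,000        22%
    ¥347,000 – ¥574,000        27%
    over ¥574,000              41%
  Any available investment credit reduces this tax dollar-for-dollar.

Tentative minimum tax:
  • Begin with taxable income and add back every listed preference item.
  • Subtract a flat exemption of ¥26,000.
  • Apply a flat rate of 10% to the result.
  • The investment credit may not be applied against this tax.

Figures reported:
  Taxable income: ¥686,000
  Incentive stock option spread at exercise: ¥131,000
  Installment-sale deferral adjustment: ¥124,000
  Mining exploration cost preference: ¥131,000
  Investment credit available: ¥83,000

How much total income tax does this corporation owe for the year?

Regular tax:
  ¥157,000 × 16% = ¥25,120
  ¥190,000 × 22% = ¥41,800
  ¥227,000 × 27% = ¥61,290
  ¥112,000 × 41% = ¥45,920
  → ¥174,130
  Less investment credit ¥83,000 → ¥91,130

Tentative minimum tax:
  Adjusted income: ¥686,000 + ¥131,000 + ¥124,000 + ¥131,000 = ¥1,072,000
  Less exemption ¥26,000 → base ¥1,046,000
  ¥1,046,000 × 10% = ¥104,600

¥104,600 > ¥91,130, so the tentative minimum tax is the binding amount.

¥104,600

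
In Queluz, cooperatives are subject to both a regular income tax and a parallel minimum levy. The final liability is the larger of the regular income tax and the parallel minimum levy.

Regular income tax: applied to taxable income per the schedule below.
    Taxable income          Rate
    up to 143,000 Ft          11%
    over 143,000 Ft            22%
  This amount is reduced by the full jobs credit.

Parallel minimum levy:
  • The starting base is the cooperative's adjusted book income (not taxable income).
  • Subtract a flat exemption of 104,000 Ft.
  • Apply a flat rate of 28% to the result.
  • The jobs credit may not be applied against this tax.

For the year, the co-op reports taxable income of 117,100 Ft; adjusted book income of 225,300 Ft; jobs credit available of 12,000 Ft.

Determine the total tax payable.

33,964 Ft

Parallel minimum levy:
  Base (adjusted book income): 225,300 Ft
  Less exemption 104,000 Ft → base 121,300 Ft
  121,300 Ft × 28% = 33,964 Ft

Regular income tax:
  117,100 Ft × 11% = 12,881 Ft
  Less jobs credit 12,000 Ft → 881 Ft

33,964 Ft > 881 Ft, so the parallel minimum levy is the binding amount.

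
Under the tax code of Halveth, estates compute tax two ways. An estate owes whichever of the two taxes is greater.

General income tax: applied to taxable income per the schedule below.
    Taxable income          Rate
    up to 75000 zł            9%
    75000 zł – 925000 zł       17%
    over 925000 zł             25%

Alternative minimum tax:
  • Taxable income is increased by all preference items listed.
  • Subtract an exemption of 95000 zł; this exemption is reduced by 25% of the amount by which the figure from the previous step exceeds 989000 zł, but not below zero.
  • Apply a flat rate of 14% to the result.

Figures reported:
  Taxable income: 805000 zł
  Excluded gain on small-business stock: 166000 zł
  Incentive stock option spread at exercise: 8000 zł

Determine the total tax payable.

130850 zł

General income tax:
  75000 zł × 9% = 6750 zł
  730000 zł × 17% = 124100 zł
  → 130850 zł

Alternative minimum tax:
  Adjusted income: 805000 zł + 166000 zł + 8000 zł = 979000 zł
  Exemption: 979000 zł ≤ 989000 zł, so full 95000 zł applies
  Base: 979000 zł − 95000 zł = 884000 zł
  884000 zł × 14% = 123760 zł

130850 zł > 123760 zł, so the general income tax governs.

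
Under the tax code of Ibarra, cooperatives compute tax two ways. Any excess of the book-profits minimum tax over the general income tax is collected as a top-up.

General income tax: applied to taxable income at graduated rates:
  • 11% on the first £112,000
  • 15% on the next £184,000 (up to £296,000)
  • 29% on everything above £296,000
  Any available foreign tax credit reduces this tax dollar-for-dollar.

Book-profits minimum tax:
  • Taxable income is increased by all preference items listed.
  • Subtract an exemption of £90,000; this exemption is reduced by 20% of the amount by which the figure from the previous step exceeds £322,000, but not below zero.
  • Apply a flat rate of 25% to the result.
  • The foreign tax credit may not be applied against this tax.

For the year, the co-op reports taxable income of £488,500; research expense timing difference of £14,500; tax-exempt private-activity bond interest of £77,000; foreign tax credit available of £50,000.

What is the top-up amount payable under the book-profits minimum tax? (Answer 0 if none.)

£89,655

Book-profits minimum tax:
  Adjusted income: £488,500 + £14,500 + £77,000 = £580,000
  Exemption: £90,000 − 20% × (£580,000 − £322,000) = £90,000 − £51,600 = £38,400
  Base: £580,000 − £38,400 = £541,600
  £541,600 × 25% = £135,400

General income tax:
  £112,000 × 11% = £12,320
  £184,000 × 15% = £27,600
  £192,500 × 29% = £55,825
  → £95,745
  Less foreign tax credit £50,000 → £45,745

Excess of book-profits minimum tax over general income tax: £135,400 − £45,745 = £89,655.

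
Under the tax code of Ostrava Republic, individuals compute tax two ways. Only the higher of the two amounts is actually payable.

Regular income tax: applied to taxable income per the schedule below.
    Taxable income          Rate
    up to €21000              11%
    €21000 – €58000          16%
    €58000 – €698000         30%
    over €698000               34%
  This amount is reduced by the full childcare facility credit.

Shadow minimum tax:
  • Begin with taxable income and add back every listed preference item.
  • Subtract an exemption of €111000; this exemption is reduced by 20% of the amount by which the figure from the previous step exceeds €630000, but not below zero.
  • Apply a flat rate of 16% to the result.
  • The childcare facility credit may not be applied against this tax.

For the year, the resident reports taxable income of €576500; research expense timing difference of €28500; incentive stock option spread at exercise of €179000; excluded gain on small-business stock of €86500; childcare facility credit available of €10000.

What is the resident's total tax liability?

€153780

Shadow minimum tax:
  Adjusted income: €576500 + €28500 + €179000 + €86500 = €870500
  Exemption: €111000 − 20% × (€870500 − €630000) = €111000 − €48100 = €62900
  Base: €870500 − €62900 = €807600
  €807600 × 16% = €129216

Regular income tax:
  €21000 × 11% = €2310
  €37000 × 16% = €5920
  €518500 × 30% = €155550
  → €163780
  Less childcare facility credit €10000 → €153780

€153780 > €129216, so the regular income tax governs.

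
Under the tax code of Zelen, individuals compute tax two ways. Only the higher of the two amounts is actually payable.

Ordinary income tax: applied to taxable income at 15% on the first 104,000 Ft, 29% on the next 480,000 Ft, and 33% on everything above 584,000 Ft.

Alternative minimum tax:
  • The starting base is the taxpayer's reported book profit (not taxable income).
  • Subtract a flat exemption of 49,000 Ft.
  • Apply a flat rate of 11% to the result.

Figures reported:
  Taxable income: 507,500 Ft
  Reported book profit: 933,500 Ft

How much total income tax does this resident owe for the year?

Alternative minimum tax:
  Base (reported book profit): 933,500 Ft
  Less exemption 49,000 Ft → base 884,500 Ft
  884,500 Ft × 11% = 97,295 Ft

Ordinary income tax:
  104,000 Ft × 15% = 15,600 Ft
  403,500 Ft × 29% = 117,015 Ft
  → 132,615 Ft

132,615 Ft > 97,295 Ft, so the ordinary income tax governs.

132,615 Ft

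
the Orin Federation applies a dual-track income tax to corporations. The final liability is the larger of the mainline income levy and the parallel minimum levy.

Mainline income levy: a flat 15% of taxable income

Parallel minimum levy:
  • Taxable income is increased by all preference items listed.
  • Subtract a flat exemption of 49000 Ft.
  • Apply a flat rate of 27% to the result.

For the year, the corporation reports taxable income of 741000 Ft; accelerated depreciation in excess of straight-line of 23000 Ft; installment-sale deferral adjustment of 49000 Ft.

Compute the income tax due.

206280 Ft

Mainline income levy:
  741000 Ft × 15% = 111150 Ft

Parallel minimum levy:
  Adjusted income: 741000 Ft + 23000 Ft + 49000 Ft = 813000 Ft
  Less exemption 49000 Ft → base 764000 Ft
  764000 Ft × 27% = 206280 Ft

206280 Ft > 111150 Ft, so the parallel minimum levy is the binding amount.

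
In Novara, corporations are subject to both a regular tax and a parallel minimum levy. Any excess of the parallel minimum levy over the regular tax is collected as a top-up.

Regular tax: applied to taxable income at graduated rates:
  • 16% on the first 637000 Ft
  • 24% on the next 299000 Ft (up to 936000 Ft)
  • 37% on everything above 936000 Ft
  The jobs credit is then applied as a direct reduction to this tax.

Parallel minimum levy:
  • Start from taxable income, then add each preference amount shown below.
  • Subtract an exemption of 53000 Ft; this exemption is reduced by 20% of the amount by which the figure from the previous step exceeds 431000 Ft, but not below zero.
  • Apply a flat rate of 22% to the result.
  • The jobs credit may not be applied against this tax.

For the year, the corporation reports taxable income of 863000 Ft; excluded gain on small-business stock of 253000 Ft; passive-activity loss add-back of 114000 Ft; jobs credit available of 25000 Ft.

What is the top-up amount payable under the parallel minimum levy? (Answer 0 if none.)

Regular tax:
  637000 Ft × 16% = 101920 Ft
  226000 Ft × 24% = 54240 Ft
  → 156160 Ft
  Less jobs credit 25000 Ft → 131160 Ft

Parallel minimum levy:
  Adjusted income: 863000 Ft + 253000 Ft + 114000 Ft = 1230000 Ft
  Exemption: 20% × (1230000 Ft − 431000 Ft) = 159800 Ft ≥ 53000 Ft, so the exemption is fully phased out
  Base: 1230000 Ft − 0 Ft = 1230000 Ft
  1230000 Ft × 22% = 270600 Ft

Excess of parallel minimum levy over regular tax: 270600 Ft − 131160 Ft = 139440 Ft.

139440 Ft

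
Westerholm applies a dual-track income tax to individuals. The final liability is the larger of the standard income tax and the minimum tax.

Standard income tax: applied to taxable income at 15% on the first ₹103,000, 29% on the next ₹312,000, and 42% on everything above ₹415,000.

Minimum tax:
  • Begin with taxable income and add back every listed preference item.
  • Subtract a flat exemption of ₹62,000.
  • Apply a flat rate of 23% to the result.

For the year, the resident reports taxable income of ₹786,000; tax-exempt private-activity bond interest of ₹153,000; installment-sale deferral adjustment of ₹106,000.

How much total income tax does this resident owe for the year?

Standard income tax:
  ₹103,000 × 15% = ₹15,450
  ₹312,000 × 29% = ₹90,480
  ₹371,000 × 42% = ₹155,820
  → ₹261,750

Minimum tax:
  Adjusted income: ₹786,000 + ₹153,000 + ₹106,000 = ₹1,045,000
  Less exemption ₹62,000 → base ₹983,000
  ₹983,000 × 23% = ₹226,090

₹261,750 > ₹226,090, so the standard income tax governs.

₹261,750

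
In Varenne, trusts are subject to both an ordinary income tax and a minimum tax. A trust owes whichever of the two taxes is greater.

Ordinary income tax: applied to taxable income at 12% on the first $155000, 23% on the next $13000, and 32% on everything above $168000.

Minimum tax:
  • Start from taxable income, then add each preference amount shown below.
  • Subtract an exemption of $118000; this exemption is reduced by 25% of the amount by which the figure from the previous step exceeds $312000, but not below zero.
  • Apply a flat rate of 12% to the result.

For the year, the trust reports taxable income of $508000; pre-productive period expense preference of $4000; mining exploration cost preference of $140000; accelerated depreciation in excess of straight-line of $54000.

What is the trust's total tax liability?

$130390

Ordinary income tax:
  $155000 × 12% = $18600
  $13000 × 23% = $2990
  $340000 × 32% = $108800
  → $130390

Minimum tax:
  Adjusted income: $508000 + $4000 + $140000 + $54000 = $706000
  Exemption: $118000 − 25% × ($706000 − $312000) = $118000 − $98500 = $19500
  Base: $706000 − $19500 = $686500
  $686500 × 12% = $82380

$130390 > $82380, so the ordinary income tax governs.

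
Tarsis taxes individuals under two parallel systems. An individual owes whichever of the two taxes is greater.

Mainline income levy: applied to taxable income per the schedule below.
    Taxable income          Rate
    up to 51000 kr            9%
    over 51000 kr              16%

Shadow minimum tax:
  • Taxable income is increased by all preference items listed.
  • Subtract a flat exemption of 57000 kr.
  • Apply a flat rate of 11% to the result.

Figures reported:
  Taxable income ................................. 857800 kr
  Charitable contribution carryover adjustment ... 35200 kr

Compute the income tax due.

133678 kr

Shadow minimum tax:
  Adjusted income: 857800 kr + 35200 kr = 893000 kr
  Less exemption 57000 kr → base 836000 kr
  836000 kr × 11% = 91960 kr

Mainline income levy:
  51000 kr × 9% = 4590 kr
  806800 kr × 16% = 129088 kr
  → 133678 kr

133678 kr > 91960 kr, so the mainline income levy governs.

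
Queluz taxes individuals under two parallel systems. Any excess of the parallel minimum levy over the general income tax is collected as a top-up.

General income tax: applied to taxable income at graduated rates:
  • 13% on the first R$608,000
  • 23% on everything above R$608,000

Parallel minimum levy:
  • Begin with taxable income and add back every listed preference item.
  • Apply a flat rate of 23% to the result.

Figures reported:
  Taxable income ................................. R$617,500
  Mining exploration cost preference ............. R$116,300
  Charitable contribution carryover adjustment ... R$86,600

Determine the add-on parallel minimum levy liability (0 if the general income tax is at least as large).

R$107,467

General income tax:
  R$608,000 × 13% = R$79,040
  R$9,500 × 23% = R$2,185
  → R$81,225

Parallel minimum levy:
  Adjusted income: R$617,500 + R$116,300 + R$86,600 = R$820,400
  R$820,400 × 23% = R$188,692

Excess of parallel minimum levy over general income tax: R$188,692 − R$81,225 = R$107,467.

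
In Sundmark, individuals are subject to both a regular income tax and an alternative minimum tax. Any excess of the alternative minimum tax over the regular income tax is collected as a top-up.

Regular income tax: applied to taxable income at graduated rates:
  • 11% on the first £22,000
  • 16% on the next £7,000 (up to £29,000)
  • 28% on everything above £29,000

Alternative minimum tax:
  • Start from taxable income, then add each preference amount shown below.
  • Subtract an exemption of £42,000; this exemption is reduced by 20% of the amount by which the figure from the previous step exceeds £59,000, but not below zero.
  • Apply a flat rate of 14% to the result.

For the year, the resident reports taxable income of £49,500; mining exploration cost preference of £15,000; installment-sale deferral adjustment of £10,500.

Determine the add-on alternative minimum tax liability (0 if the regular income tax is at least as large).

Alternative minimum tax:
  Adjusted income: £49,500 + £15,000 + £10,500 = £75,000
  Exemption: £42,000 − 20% × (£75,000 − £59,000) = £42,000 − £3,200 = £38,800
  Base: £75,000 − £38,800 = £36,200
  £36,200 × 14% = £5,068

Regular income tax:
  £22,000 × 11% = £2,420
  £7,000 × 16% = £1,120
  £20,500 × 28% = £5,740
  → £9,280

£5,068 ≤ £9,280, so no add-on is due.

£0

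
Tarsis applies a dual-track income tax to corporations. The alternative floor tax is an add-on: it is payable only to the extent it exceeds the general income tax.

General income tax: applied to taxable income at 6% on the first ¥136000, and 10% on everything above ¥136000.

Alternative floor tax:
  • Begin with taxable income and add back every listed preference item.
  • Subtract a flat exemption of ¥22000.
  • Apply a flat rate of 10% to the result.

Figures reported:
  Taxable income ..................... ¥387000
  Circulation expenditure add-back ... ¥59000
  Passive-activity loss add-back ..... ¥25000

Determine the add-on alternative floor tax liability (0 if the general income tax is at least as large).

General income tax:
  ¥136000 × 6% = ¥8160
  ¥251000 × 10% = ¥25100
  → ¥33260

Alternative floor tax:
  Adjusted income: ¥387000 + ¥59000 + ¥25000 = ¥471000
  Less exemption ¥22000 → base ¥449000
  ¥449000 × 10% = ¥44900

Excess of alternative floor tax over general income tax: ¥44900 − ¥33260 = ¥11640.

¥11640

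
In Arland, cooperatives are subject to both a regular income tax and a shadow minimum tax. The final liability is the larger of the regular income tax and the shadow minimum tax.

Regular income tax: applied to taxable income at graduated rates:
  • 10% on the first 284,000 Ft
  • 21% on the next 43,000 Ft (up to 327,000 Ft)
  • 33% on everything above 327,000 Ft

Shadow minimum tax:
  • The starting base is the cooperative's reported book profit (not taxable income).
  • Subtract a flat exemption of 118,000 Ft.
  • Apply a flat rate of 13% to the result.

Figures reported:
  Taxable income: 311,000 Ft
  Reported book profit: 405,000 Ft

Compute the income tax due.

Shadow minimum tax:
  Base (reported book profit): 405,000 Ft
  Less exemption 118,000 Ft → base 287,000 Ft
  287,000 Ft × 13% = 37,310 Ft

Regular income tax:
  284,000 Ft × 10% = 28,400 Ft
  27,000 Ft × 21% = 5,670 Ft
  → 34,070 Ft

37,310 Ft > 34,070 Ft, so the shadow minimum tax is the binding amount.

37,310 Ft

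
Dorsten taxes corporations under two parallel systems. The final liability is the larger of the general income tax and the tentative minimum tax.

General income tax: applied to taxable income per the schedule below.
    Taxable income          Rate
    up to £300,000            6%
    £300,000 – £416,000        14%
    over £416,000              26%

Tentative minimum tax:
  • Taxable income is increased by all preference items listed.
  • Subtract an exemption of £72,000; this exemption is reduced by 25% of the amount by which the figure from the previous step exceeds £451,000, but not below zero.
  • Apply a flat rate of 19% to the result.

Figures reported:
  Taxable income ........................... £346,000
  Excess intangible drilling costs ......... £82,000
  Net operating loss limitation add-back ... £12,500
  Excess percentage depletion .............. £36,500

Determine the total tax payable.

General income tax:
  £300,000 × 6% = £18,000
  £46,000 × 14% = £6,440
  → £24,440

Tentative minimum tax:
  Adjusted income: £346,000 + £82,000 + £12,500 + £36,500 = £477,000
  Exemption: £72,000 − 25% × (£477,000 − £451,000) = £72,000 − £6,500 = £65,500
  Base: £477,000 − £65,500 = £411,500
  £411,500 × 19% = £78,185

£78,185 > £24,440, so the tentative minimum tax is the binding amount.

£78,185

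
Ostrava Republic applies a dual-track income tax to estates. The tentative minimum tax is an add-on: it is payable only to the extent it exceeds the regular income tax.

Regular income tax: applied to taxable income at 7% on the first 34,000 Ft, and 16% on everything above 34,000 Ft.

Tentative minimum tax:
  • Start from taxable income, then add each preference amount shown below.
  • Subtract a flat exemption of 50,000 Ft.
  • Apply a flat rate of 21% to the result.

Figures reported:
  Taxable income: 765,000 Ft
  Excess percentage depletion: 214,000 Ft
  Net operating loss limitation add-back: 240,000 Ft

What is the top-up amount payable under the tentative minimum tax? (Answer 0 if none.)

Tentative minimum tax:
  Adjusted income: 765,000 Ft + 214,000 Ft + 240,000 Ft = 1,219,000 Ft
  Less exemption 50,000 Ft → base 1,169,000 Ft
  1,169,000 Ft × 21% = 245,490 Ft

Regular income tax:
  34,000 Ft × 7% = 2,380 Ft
  731,000 Ft × 16% = 116,960 Ft
  → 119,340 Ft

Excess of tentative minimum tax over regular income tax: 245,490 Ft − 119,340 Ft = 126,150 Ft.

126,150 Ft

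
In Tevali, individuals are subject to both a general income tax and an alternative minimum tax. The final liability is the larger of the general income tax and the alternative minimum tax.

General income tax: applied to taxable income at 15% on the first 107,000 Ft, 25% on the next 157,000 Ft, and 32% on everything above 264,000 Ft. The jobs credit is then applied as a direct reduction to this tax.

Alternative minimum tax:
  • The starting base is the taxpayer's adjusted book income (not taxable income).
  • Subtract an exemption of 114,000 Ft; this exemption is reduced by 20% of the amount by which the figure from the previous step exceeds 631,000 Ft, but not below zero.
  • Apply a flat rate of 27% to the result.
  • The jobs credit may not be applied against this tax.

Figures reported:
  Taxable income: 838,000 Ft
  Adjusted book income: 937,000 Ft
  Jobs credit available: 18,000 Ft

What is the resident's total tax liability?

238,734 Ft

Alternative minimum tax:
  Base (adjusted book income): 937,000 Ft
  Exemption: 114,000 Ft − 20% × (937,000 Ft − 631,000 Ft) = 114,000 Ft − 61,200 Ft = 52,800 Ft
  Base: 937,000 Ft − 52,800 Ft = 884,200 Ft
  884,200 Ft × 27% = 238,734 Ft

General income tax:
  107,000 Ft × 15% = 16,050 Ft
  157,000 Ft × 25% = 39,250 Ft
  574,000 Ft × 32% = 183,680 Ft
  → 238,980 Ft
  Less jobs credit 18,000 Ft → 220,980 Ft

238,734 Ft > 220,980 Ft, so the alternative minimum tax is the binding amount.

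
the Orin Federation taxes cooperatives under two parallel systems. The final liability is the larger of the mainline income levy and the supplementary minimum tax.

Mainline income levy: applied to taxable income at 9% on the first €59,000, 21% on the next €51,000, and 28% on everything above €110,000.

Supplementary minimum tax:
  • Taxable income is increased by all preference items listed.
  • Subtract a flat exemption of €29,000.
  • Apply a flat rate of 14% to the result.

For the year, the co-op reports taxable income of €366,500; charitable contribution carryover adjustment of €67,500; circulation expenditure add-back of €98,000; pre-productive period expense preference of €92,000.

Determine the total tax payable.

€87,840

Mainline income levy:
  €59,000 × 9% = €5,310
  €51,000 × 21% = €10,710
  €256,500 × 28% = €71,820
  → €87,840

Supplementary minimum tax:
  Adjusted income: €366,500 + €67,500 + €98,000 + €92,000 = €624,000
  Less exemption €29,000 → base €595,000
  €595,000 × 14% = €83,300

€87,840 > €83,300, so the mainline income levy governs.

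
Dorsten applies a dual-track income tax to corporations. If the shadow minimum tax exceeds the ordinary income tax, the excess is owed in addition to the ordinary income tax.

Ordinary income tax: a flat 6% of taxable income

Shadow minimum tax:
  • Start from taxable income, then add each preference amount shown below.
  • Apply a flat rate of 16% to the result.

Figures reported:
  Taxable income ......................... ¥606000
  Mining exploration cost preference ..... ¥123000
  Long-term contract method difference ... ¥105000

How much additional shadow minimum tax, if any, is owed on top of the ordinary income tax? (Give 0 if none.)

¥97080

Ordinary income tax:
  ¥606000 × 6% = ¥36360

Shadow minimum tax:
  Adjusted income: ¥606000 + ¥123000 + ¥105000 = ¥834000
  ¥834000 × 16% = ¥133440

Excess of shadow minimum tax over ordinary income tax: ¥133440 − ¥36360 = ¥97080.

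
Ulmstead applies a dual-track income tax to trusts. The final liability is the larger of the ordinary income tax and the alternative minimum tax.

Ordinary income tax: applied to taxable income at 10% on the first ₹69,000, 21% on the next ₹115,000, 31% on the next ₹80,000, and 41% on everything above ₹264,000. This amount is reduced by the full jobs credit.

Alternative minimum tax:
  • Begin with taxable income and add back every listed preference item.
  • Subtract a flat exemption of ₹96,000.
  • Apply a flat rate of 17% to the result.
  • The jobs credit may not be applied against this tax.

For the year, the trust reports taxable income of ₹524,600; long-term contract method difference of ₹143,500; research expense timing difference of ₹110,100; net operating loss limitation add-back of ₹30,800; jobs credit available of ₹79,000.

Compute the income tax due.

₹121,210

Ordinary income tax:
  ₹69,000 × 10% = ₹6,900
  ₹115,000 × 21% = ₹24,150
  ₹80,000 × 31% = ₹24,800
  ₹260,600 × 41% = ₹106,846
  → ₹162,696
  Less jobs credit ₹79,000 → ₹83,696

Alternative minimum tax:
  Adjusted income: ₹524,600 + ₹143,500 + ₹110,100 + ₹30,800 = ₹809,000
  Less exemption ₹96,000 → base ₹713,000
  ₹713,000 × 17% = ₹121,210

₹121,210 > ₹83,696, so the alternative minimum tax is the binding amount.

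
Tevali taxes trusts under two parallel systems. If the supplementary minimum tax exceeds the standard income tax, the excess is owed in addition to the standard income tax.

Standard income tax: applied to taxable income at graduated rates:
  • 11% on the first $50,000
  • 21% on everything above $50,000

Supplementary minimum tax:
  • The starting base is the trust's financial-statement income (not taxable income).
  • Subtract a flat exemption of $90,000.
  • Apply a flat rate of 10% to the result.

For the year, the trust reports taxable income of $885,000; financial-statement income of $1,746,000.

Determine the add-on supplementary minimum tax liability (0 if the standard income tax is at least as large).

Standard income tax:
  $50,000 × 11% = $5,500
  $835,000 × 21% = $175,350
  → $180,850

Supplementary minimum tax:
  Base (financial-statement income): $1,746,000
  Less exemption $90,000 → base $1,656,000
  $1,656,000 × 10% = $165,600

$165,600 ≤ $180,850, so no add-on is due.

$0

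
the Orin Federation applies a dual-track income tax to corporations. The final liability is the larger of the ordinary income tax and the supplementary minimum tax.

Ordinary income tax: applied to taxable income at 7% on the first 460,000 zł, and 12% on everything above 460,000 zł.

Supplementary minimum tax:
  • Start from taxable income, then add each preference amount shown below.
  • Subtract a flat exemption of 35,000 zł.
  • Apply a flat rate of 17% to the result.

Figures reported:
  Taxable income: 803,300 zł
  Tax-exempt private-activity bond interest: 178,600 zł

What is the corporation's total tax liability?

160,973 zł

Ordinary income tax:
  460,000 zł × 7% = 32,200 zł
  343,300 zł × 12% = 41,196 zł
  → 73,396 zł

Supplementary minimum tax:
  Adjusted income: 803,300 zł + 178,600 zł = 981,900 zł
  Less exemption 35,000 zł → base 946,900 zł
  946,900 zł × 17% = 160,973 zł

160,973 zł > 73,396 zł, so the supplementary minimum tax is the binding amount.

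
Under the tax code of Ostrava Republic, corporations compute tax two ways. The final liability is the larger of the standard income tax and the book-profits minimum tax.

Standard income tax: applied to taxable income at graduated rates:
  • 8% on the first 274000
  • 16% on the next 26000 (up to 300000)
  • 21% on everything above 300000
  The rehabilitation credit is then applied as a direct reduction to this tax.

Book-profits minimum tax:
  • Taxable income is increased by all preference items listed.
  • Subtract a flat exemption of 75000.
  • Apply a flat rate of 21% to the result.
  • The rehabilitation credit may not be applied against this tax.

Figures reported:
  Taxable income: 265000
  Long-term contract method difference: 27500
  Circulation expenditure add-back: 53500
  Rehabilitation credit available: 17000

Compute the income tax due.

56910

Book-profits minimum tax:
  Adjusted income: 265000 + 27500 + 53500 = 346000
  Less exemption 75000 → base 271000
  271000 × 21% = 56910

Standard income tax:
  265000 × 8% = 21200
  Less rehabilitation credit 17000 → 4200

56910 > 4200, so the book-profits minimum tax is the binding amount.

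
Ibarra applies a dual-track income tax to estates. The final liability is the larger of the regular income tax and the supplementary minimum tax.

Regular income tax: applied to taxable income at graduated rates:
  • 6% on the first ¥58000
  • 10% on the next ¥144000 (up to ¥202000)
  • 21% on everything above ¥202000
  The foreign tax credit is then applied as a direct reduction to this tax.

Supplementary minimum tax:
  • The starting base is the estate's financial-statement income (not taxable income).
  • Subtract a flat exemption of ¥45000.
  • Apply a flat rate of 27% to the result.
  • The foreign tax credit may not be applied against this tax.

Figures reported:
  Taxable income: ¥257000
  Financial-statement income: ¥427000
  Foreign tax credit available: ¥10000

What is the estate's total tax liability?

Regular income tax:
  ¥58000 × 6% = ¥3480
  ¥144000 × 10% = ¥14400
  ¥55000 × 21% = ¥11550
  → ¥29430
  Less foreign tax credit ¥10000 → ¥19430

Supplementary minimum tax:
  Base (financial-statement income): ¥427000
  Less exemption ¥45000 → base ¥382000
  ¥382000 × 27% = ¥103140

¥103140 > ¥19430, so the supplementary minimum tax is the binding amount.

¥103140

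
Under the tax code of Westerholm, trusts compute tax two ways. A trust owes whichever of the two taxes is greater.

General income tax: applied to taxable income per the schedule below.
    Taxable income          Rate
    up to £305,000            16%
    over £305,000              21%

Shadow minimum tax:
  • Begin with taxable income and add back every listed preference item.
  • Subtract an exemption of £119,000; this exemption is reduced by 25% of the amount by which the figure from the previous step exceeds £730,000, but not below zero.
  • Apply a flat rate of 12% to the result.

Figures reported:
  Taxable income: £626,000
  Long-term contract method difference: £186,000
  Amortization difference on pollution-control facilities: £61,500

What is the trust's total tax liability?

General income tax:
  £305,000 × 16% = £48,800
  £321,000 × 21% = £67,410
  → £116,210

Shadow minimum tax:
  Adjusted income: £626,000 + £186,000 + £61,500 = £873,500
  Exemption: £119,000 − 25% × (£873,500 − £730,000) = £119,000 − £35,875 = £83,125
  Base: £873,500 − £83,125 = £790,375
  £790,375 × 12% = £94,845

£116,210 > £94,845, so the general income tax governs.

£116,210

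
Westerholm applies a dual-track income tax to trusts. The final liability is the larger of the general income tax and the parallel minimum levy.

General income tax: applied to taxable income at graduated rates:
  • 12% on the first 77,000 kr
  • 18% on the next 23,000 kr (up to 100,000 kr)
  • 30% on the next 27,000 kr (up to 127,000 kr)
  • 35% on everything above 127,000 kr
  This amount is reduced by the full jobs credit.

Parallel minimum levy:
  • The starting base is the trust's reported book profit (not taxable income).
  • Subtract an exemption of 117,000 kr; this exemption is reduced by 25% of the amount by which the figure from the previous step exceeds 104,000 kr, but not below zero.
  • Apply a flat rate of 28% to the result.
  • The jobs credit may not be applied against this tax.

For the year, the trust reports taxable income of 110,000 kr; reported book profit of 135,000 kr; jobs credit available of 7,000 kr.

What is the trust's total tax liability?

9,380 kr

Parallel minimum levy:
  Base (reported book profit): 135,000 kr
  Exemption: 117,000 kr − 25% × (135,000 kr − 104,000 kr) = 117,000 kr − 7,750 kr = 109,250 kr
  Base: 135,000 kr − 109,250 kr = 25,750 kr
  25,750 kr × 28% = 7,210 kr

General income tax:
  77,000 kr × 12% = 9,240 kr
  23,000 kr × 18% = 4,140 kr
  10,000 kr × 30% = 3,000 kr
  → 16,380 kr
  Less jobs credit 7,000 kr → 9,380 kr

9,380 kr > 7,210 kr, so the general income tax governs.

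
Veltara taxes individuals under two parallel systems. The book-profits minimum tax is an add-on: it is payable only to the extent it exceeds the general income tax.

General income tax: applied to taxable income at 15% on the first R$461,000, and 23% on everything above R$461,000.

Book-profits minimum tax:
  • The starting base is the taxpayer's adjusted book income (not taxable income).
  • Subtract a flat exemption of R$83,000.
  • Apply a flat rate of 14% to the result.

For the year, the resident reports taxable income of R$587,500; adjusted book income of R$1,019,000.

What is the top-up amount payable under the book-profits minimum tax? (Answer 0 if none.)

General income tax:
  R$461,000 × 15% = R$69,150
  R$126,500 × 23% = R$29,095
  → R$98,245

Book-profits minimum tax:
  Base (adjusted book income): R$1,019,000
  Less exemption R$83,000 → base R$936,000
  R$936,000 × 14% = R$131,040

Excess of book-profits minimum tax over general income tax: R$131,040 − R$98,245 = R$32,795.

R$32,795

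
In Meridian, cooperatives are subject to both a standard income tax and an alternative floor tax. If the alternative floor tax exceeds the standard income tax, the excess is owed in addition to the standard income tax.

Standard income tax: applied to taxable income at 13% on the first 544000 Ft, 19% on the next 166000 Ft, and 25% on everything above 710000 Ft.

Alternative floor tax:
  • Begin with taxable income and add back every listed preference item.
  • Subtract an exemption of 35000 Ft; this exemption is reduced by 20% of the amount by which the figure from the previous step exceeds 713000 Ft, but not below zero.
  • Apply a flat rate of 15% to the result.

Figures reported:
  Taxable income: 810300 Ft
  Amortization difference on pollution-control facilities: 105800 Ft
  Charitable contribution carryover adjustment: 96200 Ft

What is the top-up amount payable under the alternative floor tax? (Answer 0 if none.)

24510 Ft

Standard income tax:
  544000 Ft × 13% = 70720 Ft
  166000 Ft × 19% = 31540 Ft
  100300 Ft × 25% = 25075 Ft
  → 127335 Ft

Alternative floor tax:
  Adjusted income: 810300 Ft + 105800 Ft + 96200 Ft = 1012300 Ft
  Exemption: 20% × (1012300 Ft − 713000 Ft) = 59860 Ft ≥ 35000 Ft, so the exemption is fully phased out
  Base: 1012300 Ft − 0 Ft = 1012300 Ft
  1012300 Ft × 15% = 151845 Ft

Excess of alternative floor tax over standard income tax: 151845 Ft − 127335 Ft = 24510 Ft.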